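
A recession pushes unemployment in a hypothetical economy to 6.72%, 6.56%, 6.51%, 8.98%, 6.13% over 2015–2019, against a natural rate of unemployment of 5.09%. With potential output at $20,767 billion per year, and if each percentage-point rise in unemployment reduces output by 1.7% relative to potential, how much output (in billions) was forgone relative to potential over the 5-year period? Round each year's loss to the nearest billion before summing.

$3,335 billion

Year 2015: gap = -1.7 × (6.72 - 5.09) = -2.771%, loss ≈ 20767 × 2.771/100 ≈ 575.
Year 2016: gap = -1.7 × (6.56 - 5.09) = -2.499%, loss ≈ 20767 × 2.499/100 ≈ 519.
Year 2017: gap = -1.7 × (6.51 - 5.09) = -2.414%, loss ≈ 20767 × 2.414/100 ≈ 501.
Year 2018: gap = -1.7 × (8.98 - 5.09) = -6.613%, loss ≈ 20767 × 6.613/100 ≈ 1373.
Year 2019: gap = -1.7 × (6.13 - 5.09) = -1.768%, loss ≈ 20767 × 1.768/100 ≈ 367.
Total lost output = 575 + 519 + 501 + 1373 + 367 = 3335 billion.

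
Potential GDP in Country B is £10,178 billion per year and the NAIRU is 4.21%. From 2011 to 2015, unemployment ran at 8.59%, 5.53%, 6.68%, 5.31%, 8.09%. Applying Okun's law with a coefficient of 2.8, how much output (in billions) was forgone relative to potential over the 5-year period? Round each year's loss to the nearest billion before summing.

£3,747 billion

Year 2011: gap = -2.8 × (8.59 - 4.21) = -12.264%, loss ≈ 10178 × 12.264/100 ≈ 1248.
Year 2012: gap = -2.8 × (5.53 - 4.21) = -3.696%, loss ≈ 10178 × 3.696/100 ≈ 376.
Year 2013: gap = -2.8 × (6.68 - 4.21) = -6.916%, loss ≈ 10178 × 6.916/100 ≈ 704.
Year 2014: gap = -2.8 × (5.31 - 4.21) = -3.08%, loss ≈ 10178 × 3.08/100 ≈ 313.
Year 2015: gap = -2.8 × (8.09 - 4.21) = -10.864%, loss ≈ 10178 × 10.864/100 ≈ 1106.
Total lost output = 1248 + 376 + 704 + 313 + 1106 = 3747 billion.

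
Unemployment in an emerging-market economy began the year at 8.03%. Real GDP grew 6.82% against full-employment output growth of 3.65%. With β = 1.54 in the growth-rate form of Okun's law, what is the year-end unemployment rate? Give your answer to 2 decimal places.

5.97%

Growth-rate Okun's law: g_Y = g_Y* - β × Δu, so Δu = (g_Y* - g_Y)/β.
Δu = (3.65 - 6.82)/1.54 = -3.17/1.54 = -2.06 percentage points.
Year-end unemployment = 8.03 - 2.06 = 5.97%.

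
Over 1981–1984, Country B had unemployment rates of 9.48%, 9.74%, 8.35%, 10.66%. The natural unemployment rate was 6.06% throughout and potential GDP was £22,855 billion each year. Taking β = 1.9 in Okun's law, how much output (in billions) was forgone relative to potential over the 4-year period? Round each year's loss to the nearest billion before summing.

Year 1981: gap = -1.9 × (9.48 - 6.06) = -6.498%, loss ≈ 22855 × 6.498/100 ≈ 1485.
Year 1982: gap = -1.9 × (9.74 - 6.06) = -6.992%, loss ≈ 22855 × 6.992/100 ≈ 1598.
Year 1983: gap = -1.9 × (8.35 - 6.06) = -4.351%, loss ≈ 22855 × 4.351/100 ≈ 994.
Year 1984: gap = -1.9 × (10.66 - 6.06) = -8.74%, loss ≈ 22855 × 8.74/100 ≈ 1998.
Total lost output = 1485 + 1598 + 994 + 1998 = 6075 billion.

£6,075 billion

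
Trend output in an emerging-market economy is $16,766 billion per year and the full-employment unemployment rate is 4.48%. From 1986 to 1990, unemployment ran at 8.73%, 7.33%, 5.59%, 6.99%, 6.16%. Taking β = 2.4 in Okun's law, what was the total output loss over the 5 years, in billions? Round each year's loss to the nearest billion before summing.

$4,990 billion

Year 1986: gap = -2.4 × (8.73 - 4.48) = -10.2%, loss ≈ 16766 × 10.2/100 ≈ 1710.
Year 1987: gap = -2.4 × (7.33 - 4.48) = -6.84%, loss ≈ 16766 × 6.84/100 ≈ 1147.
Year 1988: gap = -2.4 × (5.59 - 4.48) = -2.664%, loss ≈ 16766 × 2.664/100 ≈ 447.
Year 1989: gap = -2.4 × (6.99 - 4.48) = -6.024%, loss ≈ 16766 × 6.024/100 ≈ 1010.
Year 1990: gap = -2.4 × (6.16 - 4.48) = -4.032%, loss ≈ 16766 × 4.032/100 ≈ 676.
Total lost output = 1710 + 1147 + 447 + 1010 + 676 = 4990 billion.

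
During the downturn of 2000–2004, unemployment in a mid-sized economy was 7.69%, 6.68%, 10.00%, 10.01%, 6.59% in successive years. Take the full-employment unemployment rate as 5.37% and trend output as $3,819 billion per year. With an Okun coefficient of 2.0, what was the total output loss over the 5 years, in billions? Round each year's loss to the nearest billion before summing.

Year 2000: gap = -2.0 × (7.69 - 5.37) = -4.64%, loss ≈ 3819 × 4.64/100 ≈ 177.
Year 2001: gap = -2.0 × (6.68 - 5.37) = -2.62%, loss ≈ 3819 × 2.62/100 ≈ 100.
Year 2002: gap = -2.0 × (10 - 5.37) = -9.26%, loss ≈ 3819 × 9.26/100 ≈ 354.
Year 2003: gap = -2.0 × (10.01 - 5.37) = -9.28%, loss ≈ 3819 × 9.28/100 ≈ 354.
Year 2004: gap = -2.0 × (6.59 - 5.37) = -2.44%, loss ≈ 3819 × 2.44/100 ≈ 93.
Total lost output = 177 + 100 + 354 + 354 + 93 = 1078 billion.

$1,078 billion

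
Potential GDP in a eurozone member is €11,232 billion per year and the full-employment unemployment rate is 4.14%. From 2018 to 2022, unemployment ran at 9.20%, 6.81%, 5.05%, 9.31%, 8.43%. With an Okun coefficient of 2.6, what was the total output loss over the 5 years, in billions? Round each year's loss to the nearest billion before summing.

€5,287 billion

Year 2018: gap = -2.6 × (9.2 - 4.14) = -13.156%, loss ≈ 11232 × 13.156/100 ≈ 1478.
Year 2019: gap = -2.6 × (6.81 - 4.14) = -6.942%, loss ≈ 11232 × 6.942/100 ≈ 780.
Year 2020: gap = -2.6 × (5.05 - 4.14) = -2.366%, loss ≈ 11232 × 2.366/100 ≈ 266.
Year 2021: gap = -2.6 × (9.31 - 4.14) = -13.442%, loss ≈ 11232 × 13.442/100 ≈ 1510.
Year 2022: gap = -2.6 × (8.43 - 4.14) = -11.154%, loss ≈ 11232 × 11.154/100 ≈ 1253.
Total lost output = 1478 + 780 + 266 + 1510 + 1253 = 5287 billion.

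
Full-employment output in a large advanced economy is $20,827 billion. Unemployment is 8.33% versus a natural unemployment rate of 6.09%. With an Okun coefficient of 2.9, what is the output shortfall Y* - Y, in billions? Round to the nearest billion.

$1,353 billion

Output gap = -2.9 × (8.33 - 6.09) = -2.9 × 2.24 = -6.496%.
Actual GDP ≈ 20827 × 0.93504 ≈ 19474 billion, so the shortfall is 20827 - 19474 = 1353 billion.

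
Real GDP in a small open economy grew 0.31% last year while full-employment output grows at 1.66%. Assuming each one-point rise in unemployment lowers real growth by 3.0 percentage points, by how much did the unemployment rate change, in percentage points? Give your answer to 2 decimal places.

Growth-rate Okun's law: g_Y = g_Y* - β × Δu, so Δu = (g_Y* - g_Y)/β.
Δu = (1.66 - 0.31)/3.0 = 1.35/3.0 = 0.45 percentage points.

0.45 percentage points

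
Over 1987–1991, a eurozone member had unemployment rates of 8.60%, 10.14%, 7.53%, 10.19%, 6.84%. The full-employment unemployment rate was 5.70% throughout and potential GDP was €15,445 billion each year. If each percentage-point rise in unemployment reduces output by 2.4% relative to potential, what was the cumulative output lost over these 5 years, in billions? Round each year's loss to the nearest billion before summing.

€5,486 billion

Year 1987: gap = -2.4 × (8.6 - 5.7) = -6.96%, loss ≈ 15445 × 6.96/100 ≈ 1075.
Year 1988: gap = -2.4 × (10.14 - 5.7) = -10.656%, loss ≈ 15445 × 10.656/100 ≈ 1646.
Year 1989: gap = -2.4 × (7.53 - 5.7) = -4.392%, loss ≈ 15445 × 4.392/100 ≈ 678.
Year 1990: gap = -2.4 × (10.19 - 5.7) = -10.776%, loss ≈ 15445 × 10.776/100 ≈ 1664.
Year 1991: gap = -2.4 × (6.84 - 5.7) = -2.736%, loss ≈ 15445 × 2.736/100 ≈ 423.
Total lost output = 1075 + 1646 + 678 + 1664 + 423 = 5486 billion.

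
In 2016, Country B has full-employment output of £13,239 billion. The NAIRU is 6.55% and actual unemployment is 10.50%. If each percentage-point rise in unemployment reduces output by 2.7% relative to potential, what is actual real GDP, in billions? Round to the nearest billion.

£11,827 billion

Unemployment gap = 10.5 - 6.55 = 3.95 points, so the output gap is -2.7 × 3.95 = -10.665%.
Actual GDP = 13239 × (1 - 10.665/100) = 13239 × 0.89335 ≈ 11827 billion.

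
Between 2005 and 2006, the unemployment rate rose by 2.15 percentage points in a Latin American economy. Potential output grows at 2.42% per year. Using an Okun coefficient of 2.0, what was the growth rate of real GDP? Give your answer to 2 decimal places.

Growth-rate Okun's law: g_Y = g_Y* - β × Δu.
g_Y = 2.42 - 2.0 × (2.15) = 2.42 - 4.3 = -1.88%, i.e. -1.88% to 2 d.p.

-1.88%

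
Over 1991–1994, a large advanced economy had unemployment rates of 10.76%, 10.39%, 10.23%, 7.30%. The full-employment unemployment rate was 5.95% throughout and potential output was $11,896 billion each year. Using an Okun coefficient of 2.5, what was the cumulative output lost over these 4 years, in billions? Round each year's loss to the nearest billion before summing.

$4,424 billion

Year 1991: gap = -2.5 × (10.76 - 5.95) = -12.025%, loss ≈ 11896 × 12.025/100 ≈ 1430.
Year 1992: gap = -2.5 × (10.39 - 5.95) = -11.1%, loss ≈ 11896 × 11.1/100 ≈ 1320.
Year 1993: gap = -2.5 × (10.23 - 5.95) = -10.7%, loss ≈ 11896 × 10.7/100 ≈ 1273.
Year 1994: gap = -2.5 × (7.3 - 5.95) = -3.375%, loss ≈ 11896 × 3.375/100 ≈ 401.
Total lost output = 1430 + 1320 + 1273 + 401 = 4424 billion.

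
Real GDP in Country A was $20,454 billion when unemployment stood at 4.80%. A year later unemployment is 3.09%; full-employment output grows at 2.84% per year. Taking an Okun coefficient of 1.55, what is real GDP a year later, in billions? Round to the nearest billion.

Δu = 3.09 - 4.8 = -1.71 points.
Okun's law (growth form): g_Y = g_Y* - β × Δu = 2.84 - 1.55 × (-1.71) = 2.84 + 2.6505 = 5.4905%.
Real GDP in the next year = 20454 × (1 + 5.4905/100) = 20454 × 1.054905 ≈ 21577 billion.

$21,577 billion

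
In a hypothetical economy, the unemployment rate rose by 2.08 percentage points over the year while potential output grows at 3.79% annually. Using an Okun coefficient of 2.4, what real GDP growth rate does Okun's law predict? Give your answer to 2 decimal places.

-1.20%

Growth-rate Okun's law: g_Y = g_Y* - β × Δu.
g_Y = 3.79 - 2.4 × (2.08) = 3.79 - 4.992 = -1.202%, i.e. -1.20% to 2 d.p.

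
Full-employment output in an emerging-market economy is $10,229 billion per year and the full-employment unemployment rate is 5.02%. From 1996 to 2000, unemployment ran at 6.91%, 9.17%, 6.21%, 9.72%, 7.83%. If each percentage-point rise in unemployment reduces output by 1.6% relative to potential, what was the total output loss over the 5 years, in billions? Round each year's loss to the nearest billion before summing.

$2,412 billion

Year 1996: gap = -1.6 × (6.91 - 5.02) = -3.024%, loss ≈ 10229 × 3.024/100 ≈ 309.
Year 1997: gap = -1.6 × (9.17 - 5.02) = -6.64%, loss ≈ 10229 × 6.64/100 ≈ 679.
Year 1998: gap = -1.6 × (6.21 - 5.02) = -1.904%, loss ≈ 10229 × 1.904/100 ≈ 195.
Year 1999: gap = -1.6 × (9.72 - 5.02) = -7.52%, loss ≈ 10229 × 7.52/100 ≈ 769.
Year 2000: gap = -1.6 × (7.83 - 5.02) = -4.496%, loss ≈ 10229 × 4.496/100 ≈ 460.
Total lost output = 309 + 679 + 195 + 769 + 460 = 2412 billion.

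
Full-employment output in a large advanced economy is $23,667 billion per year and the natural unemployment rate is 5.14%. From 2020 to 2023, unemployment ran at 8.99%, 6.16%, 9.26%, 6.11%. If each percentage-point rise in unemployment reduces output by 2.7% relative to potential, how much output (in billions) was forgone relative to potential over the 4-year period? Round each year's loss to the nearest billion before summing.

Year 2020: gap = -2.7 × (8.99 - 5.14) = -10.395%, loss ≈ 23667 × 10.395/100 ≈ 2460.
Year 2021: gap = -2.7 × (6.16 - 5.14) = -2.754%, loss ≈ 23667 × 2.754/100 ≈ 652.
Year 2022: gap = -2.7 × (9.26 - 5.14) = -11.124%, loss ≈ 23667 × 11.124/100 ≈ 2633.
Year 2023: gap = -2.7 × (6.11 - 5.14) = -2.619%, loss ≈ 23667 × 2.619/100 ≈ 620.
Total lost output = 2460 + 652 + 2633 + 620 = 6365 billion.

$6,365 billion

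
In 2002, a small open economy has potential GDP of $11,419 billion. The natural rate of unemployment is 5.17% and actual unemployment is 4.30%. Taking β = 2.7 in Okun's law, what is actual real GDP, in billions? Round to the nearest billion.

Unemployment gap = 4.3 - 5.17 = -0.87 points, so the output gap is -2.7 × (-0.87) = 2.349%.
Actual GDP = 11419 × (1 + 2.349/100) = 11419 × 1.02349 ≈ 11687 billion.

$11,687 billion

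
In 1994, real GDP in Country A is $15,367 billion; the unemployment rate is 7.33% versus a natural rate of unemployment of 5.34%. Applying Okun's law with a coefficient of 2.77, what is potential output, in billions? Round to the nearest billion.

Unemployment gap = 7.33 - 5.34 = 1.99 points, so output gap = -2.77 × 1.99 = -5.5123%.
Since Y = Y* × (1 + gap/100), Y* = 15367/0.944877 ≈ 16263 billion.

$16,263 billion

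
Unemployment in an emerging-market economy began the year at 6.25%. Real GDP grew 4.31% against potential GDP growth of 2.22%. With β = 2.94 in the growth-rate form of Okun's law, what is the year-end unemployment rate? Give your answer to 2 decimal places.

Growth-rate Okun's law: g_Y = g_Y* - β × Δu, so Δu = (g_Y* - g_Y)/β.
Δu = (2.22 - 4.31)/2.94 = -2.09/2.94 = -0.71 percentage points.
Year-end unemployment = 6.25 - 0.71 = 5.54%.

5.54%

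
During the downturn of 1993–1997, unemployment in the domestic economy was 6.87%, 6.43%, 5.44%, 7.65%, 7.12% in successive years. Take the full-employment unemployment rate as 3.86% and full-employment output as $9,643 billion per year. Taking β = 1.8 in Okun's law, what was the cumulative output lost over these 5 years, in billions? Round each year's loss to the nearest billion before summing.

$2,466 billion

Year 1993: gap = -1.8 × (6.87 - 3.86) = -5.418%, loss ≈ 9643 × 5.418/100 ≈ 522.
Year 1994: gap = -1.8 × (6.43 - 3.86) = -4.626%, loss ≈ 9643 × 4.626/100 ≈ 446.
Year 1995: gap = -1.8 × (5.44 - 3.86) = -2.844%, loss ≈ 9643 × 2.844/100 ≈ 274.
Year 1996: gap = -1.8 × (7.65 - 3.86) = -6.822%, loss ≈ 9643 × 6.822/100 ≈ 658.
Year 1997: gap = -1.8 × (7.12 - 3.86) = -5.868%, loss ≈ 9643 × 5.868/100 ≈ 566.
Total lost output = 522 + 446 + 274 + 658 + 566 = 2466 billion.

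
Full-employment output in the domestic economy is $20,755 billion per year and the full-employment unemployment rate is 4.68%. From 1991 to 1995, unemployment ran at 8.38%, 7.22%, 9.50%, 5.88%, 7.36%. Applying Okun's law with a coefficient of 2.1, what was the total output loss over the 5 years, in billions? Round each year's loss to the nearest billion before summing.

Year 1991: gap = -2.1 × (8.38 - 4.68) = -7.77%, loss ≈ 20755 × 7.77/100 ≈ 1613.
Year 1992: gap = -2.1 × (7.22 - 4.68) = -5.334%, loss ≈ 20755 × 5.334/100 ≈ 1107.
Year 1993: gap = -2.1 × (9.5 - 4.68) = -10.122%, loss ≈ 20755 × 10.122/100 ≈ 2101.
Year 1994: gap = -2.1 × (5.88 - 4.68) = -2.52%, loss ≈ 20755 × 2.52/100 ≈ 523.
Year 1995: gap = -2.1 × (7.36 - 4.68) = -5.628%, loss ≈ 20755 × 5.628/100 ≈ 1168.
Total lost output = 1613 + 1107 + 2101 + 523 + 1168 = 6512 billion.

$6,512 billion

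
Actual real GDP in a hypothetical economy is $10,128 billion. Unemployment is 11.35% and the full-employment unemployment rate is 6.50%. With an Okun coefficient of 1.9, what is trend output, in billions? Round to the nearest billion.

$11,156 billion

Unemployment gap = 11.35 - 6.5 = 4.85 points, so output gap = -1.9 × 4.85 = -9.215%.
Since Y = Y* × (1 + gap/100), Y* = 10128/0.90785 ≈ 11156 billion.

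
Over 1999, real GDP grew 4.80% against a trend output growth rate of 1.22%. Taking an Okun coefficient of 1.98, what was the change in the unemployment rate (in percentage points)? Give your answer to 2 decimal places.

Growth-rate Okun's law: g_Y = g_Y* - β × Δu, so Δu = (g_Y* - g_Y)/β.
Δu = (1.22 - 4.8)/1.98 = -3.58/1.98 = -1.81 percentage points.

-1.81 percentage points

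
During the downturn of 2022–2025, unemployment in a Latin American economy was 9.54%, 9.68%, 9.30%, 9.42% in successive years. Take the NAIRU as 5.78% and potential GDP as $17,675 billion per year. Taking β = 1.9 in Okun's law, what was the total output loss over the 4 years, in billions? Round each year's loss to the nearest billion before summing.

Year 2022: gap = -1.9 × (9.54 - 5.78) = -7.144%, loss ≈ 17675 × 7.144/100 ≈ 1263.
Year 2023: gap = -1.9 × (9.68 - 5.78) = -7.41%, loss ≈ 17675 × 7.41/100 ≈ 1310.
Year 2024: gap = -1.9 × (9.3 - 5.78) = -6.688%, loss ≈ 17675 × 6.688/100 ≈ 1182.
Year 2025: gap = -1.9 × (9.42 - 5.78) = -6.916%, loss ≈ 17675 × 6.916/100 ≈ 1222.
Total lost output = 1263 + 1310 + 1182 + 1222 = 4977 billion.

$4,977 billion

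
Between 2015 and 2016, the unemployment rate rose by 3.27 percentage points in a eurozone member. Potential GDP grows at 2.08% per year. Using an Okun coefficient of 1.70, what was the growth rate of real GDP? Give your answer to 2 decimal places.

Growth-rate Okun's law: g_Y = g_Y* - β × Δu.
g_Y = 2.08 - 1.70 × (3.27) = 2.08 - 5.559 = -3.479%, i.e. -3.48% to 2 d.p.

-3.48%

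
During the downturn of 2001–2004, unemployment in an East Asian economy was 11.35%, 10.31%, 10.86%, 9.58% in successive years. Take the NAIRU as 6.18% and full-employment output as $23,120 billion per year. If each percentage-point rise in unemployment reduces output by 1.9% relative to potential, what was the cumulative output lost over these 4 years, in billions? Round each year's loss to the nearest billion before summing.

$7,635 billion

Year 2001: gap = -1.9 × (11.35 - 6.18) = -9.823%, loss ≈ 23120 × 9.823/100 ≈ 2271.
Year 2002: gap = -1.9 × (10.31 - 6.18) = -7.847%, loss ≈ 23120 × 7.847/100 ≈ 1814.
Year 2003: gap = -1.9 × (10.86 - 6.18) = -8.892%, loss ≈ 23120 × 8.892/100 ≈ 2056.
Year 2004: gap = -1.9 × (9.58 - 6.18) = -6.46%, loss ≈ 23120 × 6.46/100 ≈ 1494.
Total lost output = 2271 + 1814 + 2056 + 1494 = 7635 billion.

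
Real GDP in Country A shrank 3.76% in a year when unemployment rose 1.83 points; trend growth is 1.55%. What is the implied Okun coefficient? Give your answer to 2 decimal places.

Growth form: g_Y = g_Y* - β × Δu, so β = (g_Y* - g_Y)/Δu.
β = (1.55 + 3.76)/1.83 = 5.31/1.83 = 2.90.

β ≈ 2.90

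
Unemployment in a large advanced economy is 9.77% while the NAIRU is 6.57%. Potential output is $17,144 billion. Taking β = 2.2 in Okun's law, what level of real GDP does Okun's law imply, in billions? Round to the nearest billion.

$15,937 billion

Unemployment gap = 9.77 - 6.57 = 3.2 points, so the output gap is -2.2 × 3.2 = -7.04%.
Actual GDP = 17144 × (1 - 7.04/100) = 17144 × 0.9296 ≈ 15937 billion.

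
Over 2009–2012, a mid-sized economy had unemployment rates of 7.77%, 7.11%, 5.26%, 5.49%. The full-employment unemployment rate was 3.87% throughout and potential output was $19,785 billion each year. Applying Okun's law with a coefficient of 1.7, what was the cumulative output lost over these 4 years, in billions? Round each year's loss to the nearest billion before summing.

Year 2009: gap = -1.7 × (7.77 - 3.87) = -6.63%, loss ≈ 19785 × 6.63/100 ≈ 1312.
Year 2010: gap = -1.7 × (7.11 - 3.87) = -5.508%, loss ≈ 19785 × 5.508/100 ≈ 1090.
Year 2011: gap = -1.7 × (5.26 - 3.87) = -2.363%, loss ≈ 19785 × 2.363/100 ≈ 468.
Year 2012: gap = -1.7 × (5.49 - 3.87) = -2.754%, loss ≈ 19785 × 2.754/100 ≈ 545.
Total lost output = 1312 + 1090 + 468 + 545 = 3415 billion.

$3,415 billion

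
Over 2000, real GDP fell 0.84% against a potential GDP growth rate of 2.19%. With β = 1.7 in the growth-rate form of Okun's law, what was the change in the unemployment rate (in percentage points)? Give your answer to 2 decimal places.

1.78 percentage points

Growth-rate Okun's law: g_Y = g_Y* - β × Δu, so Δu = (g_Y* - g_Y)/β.
Δu = (2.19 + 0.84)/1.7 = 3.03/1.7 = 1.78 percentage points.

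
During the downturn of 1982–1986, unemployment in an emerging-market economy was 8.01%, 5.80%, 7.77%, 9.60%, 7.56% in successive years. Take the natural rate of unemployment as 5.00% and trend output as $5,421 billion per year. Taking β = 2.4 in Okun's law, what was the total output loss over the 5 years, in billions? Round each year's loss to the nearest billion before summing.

$1,787 billion

Year 1982: gap = -2.4 × (8.01 - 5) = -7.224%, loss ≈ 5421 × 7.224/100 ≈ 392.
Year 1983: gap = -2.4 × (5.8 - 5) = -1.92%, loss ≈ 5421 × 1.92/100 ≈ 104.
Year 1984: gap = -2.4 × (7.77 - 5) = -6.648%, loss ≈ 5421 × 6.648/100 ≈ 360.
Year 1985: gap = -2.4 × (9.6 - 5) = -11.04%, loss ≈ 5421 × 11.04/100 ≈ 598.
Year 1986: gap = -2.4 × (7.56 - 5) = -6.144%, loss ≈ 5421 × 6.144/100 ≈ 333.
Total lost output = 392 + 104 + 360 + 598 + 333 = 1787 billion.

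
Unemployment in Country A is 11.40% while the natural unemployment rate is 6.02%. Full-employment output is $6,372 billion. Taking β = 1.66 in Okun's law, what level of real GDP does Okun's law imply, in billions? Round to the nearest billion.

Unemployment gap = 11.4 - 6.02 = 5.38 points, so the output gap is -1.66 × 5.38 = -8.9308%.
Actual GDP = 6372 × (1 - 8.9308/100) = 6372 × 0.910692 ≈ 5803 billion.

$5,803 billion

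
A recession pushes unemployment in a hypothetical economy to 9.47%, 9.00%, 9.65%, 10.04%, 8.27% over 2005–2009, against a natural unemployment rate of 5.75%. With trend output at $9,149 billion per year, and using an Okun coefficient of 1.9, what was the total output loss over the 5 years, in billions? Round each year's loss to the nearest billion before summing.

Year 2005: gap = -1.9 × (9.47 - 5.75) = -7.068%, loss ≈ 9149 × 7.068/100 ≈ 647.
Year 2006: gap = -1.9 × (9 - 5.75) = -6.175%, loss ≈ 9149 × 6.175/100 ≈ 565.
Year 2007: gap = -1.9 × (9.65 - 5.75) = -7.41%, loss ≈ 9149 × 7.41/100 ≈ 678.
Year 2008: gap = -1.9 × (10.04 - 5.75) = -8.151%, loss ≈ 9149 × 8.151/100 ≈ 746.
Year 2009: gap = -1.9 × (8.27 - 5.75) = -4.788%, loss ≈ 9149 × 4.788/100 ≈ 438.
Total lost output = 647 + 565 + 678 + 746 + 438 = 3074 billion.

$3,074 billion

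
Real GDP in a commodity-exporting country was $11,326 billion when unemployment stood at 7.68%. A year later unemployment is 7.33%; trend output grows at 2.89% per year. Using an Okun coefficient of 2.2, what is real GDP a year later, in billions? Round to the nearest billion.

Δu = 7.33 - 7.68 = -0.35 points.
Okun's law (growth form): g_Y = g_Y* - β × Δu = 2.89 - 2.2 × (-0.35) = 2.89 + 0.77 = 3.66%.
Real GDP in the next year = 11326 × (1 + 3.66/100) = 11326 × 1.0366 ≈ 11741 billion.

$11,741 billion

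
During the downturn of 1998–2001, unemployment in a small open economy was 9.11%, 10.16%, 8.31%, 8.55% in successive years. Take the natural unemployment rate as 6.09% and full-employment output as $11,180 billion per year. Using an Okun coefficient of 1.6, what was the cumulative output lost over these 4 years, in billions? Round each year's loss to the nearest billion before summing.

Year 1998: gap = -1.6 × (9.11 - 6.09) = -4.832%, loss ≈ 11180 × 4.832/100 ≈ 540.
Year 1999: gap = -1.6 × (10.16 - 6.09) = -6.512%, loss ≈ 11180 × 6.512/100 ≈ 728.
Year 2000: gap = -1.6 × (8.31 - 6.09) = -3.552%, loss ≈ 11180 × 3.552/100 ≈ 397.
Year 2001: gap = -1.6 × (8.55 - 6.09) = -3.936%, loss ≈ 11180 × 3.936/100 ≈ 440.
Total lost output = 540 + 728 + 397 + 440 = 2105 billion.

$2,105 billion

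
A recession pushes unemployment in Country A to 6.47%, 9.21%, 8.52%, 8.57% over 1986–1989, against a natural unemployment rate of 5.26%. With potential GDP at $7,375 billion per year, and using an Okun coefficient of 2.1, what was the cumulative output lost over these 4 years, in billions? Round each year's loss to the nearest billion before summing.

Year 1986: gap = -2.1 × (6.47 - 5.26) = -2.541%, loss ≈ 7375 × 2.541/100 ≈ 187.
Year 1987: gap = -2.1 × (9.21 - 5.26) = -8.295%, loss ≈ 7375 × 8.295/100 ≈ 612.
Year 1988: gap = -2.1 × (8.52 - 5.26) = -6.846%, loss ≈ 7375 × 6.846/100 ≈ 505.
Year 1989: gap = -2.1 × (8.57 - 5.26) = -6.951%, loss ≈ 7375 × 6.951/100 ≈ 513.
Total lost output = 187 + 612 + 505 + 513 = 1817 billion.

$1,817 billion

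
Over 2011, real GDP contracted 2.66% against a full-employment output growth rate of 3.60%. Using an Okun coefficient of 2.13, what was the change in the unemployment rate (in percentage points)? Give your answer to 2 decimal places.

2.94 percentage points

Growth-rate Okun's law: g_Y = g_Y* - β × Δu, so Δu = (g_Y* - g_Y)/β.
Δu = (3.6 + 2.66)/2.13 = 6.26/2.13 = 2.94 percentage points.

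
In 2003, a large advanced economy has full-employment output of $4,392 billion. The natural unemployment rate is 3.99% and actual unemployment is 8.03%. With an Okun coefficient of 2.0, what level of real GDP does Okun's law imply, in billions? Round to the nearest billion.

$4,037 billion

Unemployment gap = 8.03 - 3.99 = 4.04 points, so the output gap is -2 × 4.04 = -8.08%.
Actual GDP = 4392 × (1 - 8.08/100) = 4392 × 0.9192 ≈ 4037 billion.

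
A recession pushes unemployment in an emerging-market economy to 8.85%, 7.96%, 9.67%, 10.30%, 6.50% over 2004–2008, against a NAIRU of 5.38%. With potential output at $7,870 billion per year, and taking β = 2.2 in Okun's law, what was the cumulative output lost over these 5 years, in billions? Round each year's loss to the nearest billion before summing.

Year 2004: gap = -2.2 × (8.85 - 5.38) = -7.634%, loss ≈ 7870 × 7.634/100 ≈ 601.
Year 2005: gap = -2.2 × (7.96 - 5.38) = -5.676%, loss ≈ 7870 × 5.676/100 ≈ 447.
Year 2006: gap = -2.2 × (9.67 - 5.38) = -9.438%, loss ≈ 7870 × 9.438/100 ≈ 743.
Year 2007: gap = -2.2 × (10.3 - 5.38) = -10.824%, loss ≈ 7870 × 10.824/100 ≈ 852.
Year 2008: gap = -2.2 × (6.5 - 5.38) = -2.464%, loss ≈ 7870 × 2.464/100 ≈ 194.
Total lost output = 601 + 447 + 743 + 852 + 194 = 2837 billion.

$2,837 billion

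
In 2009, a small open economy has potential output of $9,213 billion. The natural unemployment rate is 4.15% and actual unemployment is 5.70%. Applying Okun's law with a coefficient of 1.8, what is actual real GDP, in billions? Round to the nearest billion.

Unemployment gap = 5.7 - 4.15 = 1.55 points, so the output gap is -1.8 × 1.55 = -2.79%.
Actual GDP = 9213 × (1 - 2.79/100) = 9213 × 0.9721 ≈ 8956 billion.

$8,956 billion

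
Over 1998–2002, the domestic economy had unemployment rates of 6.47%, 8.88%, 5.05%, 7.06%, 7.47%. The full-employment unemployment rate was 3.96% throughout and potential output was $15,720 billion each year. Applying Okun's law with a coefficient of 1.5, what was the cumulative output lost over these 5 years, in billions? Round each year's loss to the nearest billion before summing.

$3,568 billion

Year 1998: gap = -1.5 × (6.47 - 3.96) = -3.765%, loss ≈ 15720 × 3.765/100 ≈ 592.
Year 1999: gap = -1.5 × (8.88 - 3.96) = -7.38%, loss ≈ 15720 × 7.38/100 ≈ 1160.
Year 2000: gap = -1.5 × (5.05 - 3.96) = -1.635%, loss ≈ 15720 × 1.635/100 ≈ 257.
Year 2001: gap = -1.5 × (7.06 - 3.96) = -4.65%, loss ≈ 15720 × 4.65/100 ≈ 731.
Year 2002: gap = -1.5 × (7.47 - 3.96) = -5.265%, loss ≈ 15720 × 5.265/100 ≈ 828.
Total lost output = 592 + 1160 + 257 + 731 + 828 = 3568 billion.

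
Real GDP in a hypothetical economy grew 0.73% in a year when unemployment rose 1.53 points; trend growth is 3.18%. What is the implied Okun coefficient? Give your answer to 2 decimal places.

Growth form: g_Y = g_Y* - β × Δu, so β = (g_Y* - g_Y)/Δu.
β = (3.18 - 0.73)/1.53 = 2.45/1.53 = 1.60.

β ≈ 1.60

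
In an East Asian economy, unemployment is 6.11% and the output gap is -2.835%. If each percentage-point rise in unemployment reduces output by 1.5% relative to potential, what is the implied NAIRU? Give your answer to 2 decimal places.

From Okun's law, u - u* = -(output gap)/β = -(-2.835)/1.5 = 1.89 points.
So u* = 6.11 - 1.89 = 4.22%.

4.22%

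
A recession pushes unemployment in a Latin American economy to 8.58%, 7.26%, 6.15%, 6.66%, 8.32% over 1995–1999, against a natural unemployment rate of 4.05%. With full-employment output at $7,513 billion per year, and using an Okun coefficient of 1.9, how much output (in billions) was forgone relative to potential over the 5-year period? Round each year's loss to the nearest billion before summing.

Year 1995: gap = -1.9 × (8.58 - 4.05) = -8.607%, loss ≈ 7513 × 8.607/100 ≈ 647.
Year 1996: gap = -1.9 × (7.26 - 4.05) = -6.099%, loss ≈ 7513 × 6.099/100 ≈ 458.
Year 1997: gap = -1.9 × (6.15 - 4.05) = -3.99%, loss ≈ 7513 × 3.99/100 ≈ 300.
Year 1998: gap = -1.9 × (6.66 - 4.05) = -4.959%, loss ≈ 7513 × 4.959/100 ≈ 373.
Year 1999: gap = -1.9 × (8.32 - 4.05) = -8.113%, loss ≈ 7513 × 8.113/100 ≈ 610.
Total lost output = 647 + 458 + 300 + 373 + 610 = 2388 billion.

$2,388 billion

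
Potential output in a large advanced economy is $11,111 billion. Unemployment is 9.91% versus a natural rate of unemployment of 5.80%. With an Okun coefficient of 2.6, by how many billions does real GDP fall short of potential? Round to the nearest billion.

$1,187 billion

Output gap = -2.6 × (9.91 - 5.8) = -2.6 × 4.11 = -10.686%.
Actual GDP ≈ 11111 × 0.89314 ≈ 9924 billion, so the shortfall is 11111 - 9924 = 1187 billion.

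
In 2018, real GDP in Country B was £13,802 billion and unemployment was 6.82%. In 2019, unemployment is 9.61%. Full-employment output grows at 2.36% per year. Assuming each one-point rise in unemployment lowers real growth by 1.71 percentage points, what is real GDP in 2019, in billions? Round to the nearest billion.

£13,469 billion

Δu = 9.61 - 6.82 = 2.79 points.
Okun's law (growth form): g_Y = g_Y* - β × Δu = 2.36 - 1.71 × (2.79) = 2.36 - 4.7709 = -2.4109%.
Real GDP in the next year = 13802 × (1 - 2.4109/100) = 13802 × 0.975891 ≈ 13469 billion.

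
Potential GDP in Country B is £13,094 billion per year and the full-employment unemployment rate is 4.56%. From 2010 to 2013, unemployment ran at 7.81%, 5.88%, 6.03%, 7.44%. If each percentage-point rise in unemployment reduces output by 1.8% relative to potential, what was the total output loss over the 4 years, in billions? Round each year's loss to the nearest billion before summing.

Year 2010: gap = -1.8 × (7.81 - 4.56) = -5.85%, loss ≈ 13094 × 5.85/100 ≈ 766.
Year 2011: gap = -1.8 × (5.88 - 4.56) = -2.376%, loss ≈ 13094 × 2.376/100 ≈ 311.
Year 2012: gap = -1.8 × (6.03 - 4.56) = -2.646%, loss ≈ 13094 × 2.646/100 ≈ 346.
Year 2013: gap = -1.8 × (7.44 - 4.56) = -5.184%, loss ≈ 13094 × 5.184/100 ≈ 679.
Total lost output = 766 + 311 + 346 + 679 = 2102 billion.

£2,102 billion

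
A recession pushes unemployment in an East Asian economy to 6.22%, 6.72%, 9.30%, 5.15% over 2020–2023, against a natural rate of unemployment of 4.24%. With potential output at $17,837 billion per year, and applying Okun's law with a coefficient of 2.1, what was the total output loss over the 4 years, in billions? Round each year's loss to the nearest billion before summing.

$3,907 billion

Year 2020: gap = -2.1 × (6.22 - 4.24) = -4.158%, loss ≈ 17837 × 4.158/100 ≈ 742.
Year 2021: gap = -2.1 × (6.72 - 4.24) = -5.208%, loss ≈ 17837 × 5.208/100 ≈ 929.
Year 2022: gap = -2.1 × (9.3 - 4.24) = -10.626%, loss ≈ 17837 × 10.626/100 ≈ 1895.
Year 2023: gap = -2.1 × (5.15 - 4.24) = -1.911%, loss ≈ 17837 × 1.911/100 ≈ 341.
Total lost output = 742 + 929 + 1895 + 341 = 3907 billion.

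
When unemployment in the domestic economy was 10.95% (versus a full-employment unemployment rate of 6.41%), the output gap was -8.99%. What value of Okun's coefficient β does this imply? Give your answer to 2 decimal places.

β ≈ 1.98

Okun's law: output gap = -β × (u - u*).
-8.99 = -β × (10.95 - 6.41) = -β × 4.54, so β = 8.99/4.54 = 1.98.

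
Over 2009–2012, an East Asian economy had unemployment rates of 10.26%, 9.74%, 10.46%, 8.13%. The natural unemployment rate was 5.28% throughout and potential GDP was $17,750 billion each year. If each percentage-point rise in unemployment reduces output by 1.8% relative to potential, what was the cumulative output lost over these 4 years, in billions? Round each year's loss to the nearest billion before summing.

Year 2009: gap = -1.8 × (10.26 - 5.28) = -8.964%, loss ≈ 17750 × 8.964/100 ≈ 1591.
Year 2010: gap = -1.8 × (9.74 - 5.28) = -8.028%, loss ≈ 17750 × 8.028/100 ≈ 1425.
Year 2011: gap = -1.8 × (10.46 - 5.28) = -9.324%, loss ≈ 17750 × 9.324/100 ≈ 1655.
Year 2012: gap = -1.8 × (8.13 - 5.28) = -5.13%, loss ≈ 17750 × 5.13/100 ≈ 911.
Total lost output = 1591 + 1425 + 1655 + 911 = 5582 billion.

$5,582 billion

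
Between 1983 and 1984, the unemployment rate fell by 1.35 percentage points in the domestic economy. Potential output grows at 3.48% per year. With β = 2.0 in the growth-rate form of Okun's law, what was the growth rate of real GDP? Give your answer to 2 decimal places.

6.18%

Growth-rate Okun's law: g_Y = g_Y* - β × Δu.
g_Y = 3.48 - 2.0 × (-1.35) = 3.48 + 2.7 = 6.18%, i.e. 6.18% to 2 d.p.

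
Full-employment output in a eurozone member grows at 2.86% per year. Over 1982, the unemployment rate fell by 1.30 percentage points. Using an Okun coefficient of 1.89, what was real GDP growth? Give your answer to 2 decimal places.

5.32%

Growth-rate Okun's law: g_Y = g_Y* - β × Δu.
g_Y = 2.86 - 1.89 × (-1.30) = 2.86 + 2.457 = 5.317%, i.e. 5.32% to 2 d.p.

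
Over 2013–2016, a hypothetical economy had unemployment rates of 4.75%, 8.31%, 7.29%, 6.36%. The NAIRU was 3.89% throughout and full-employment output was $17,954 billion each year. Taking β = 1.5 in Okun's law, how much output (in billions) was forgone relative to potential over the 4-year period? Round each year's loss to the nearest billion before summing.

$3,003 billion

Year 2013: gap = -1.5 × (4.75 - 3.89) = -1.29%, loss ≈ 17954 × 1.29/100 ≈ 232.
Year 2014: gap = -1.5 × (8.31 - 3.89) = -6.63%, loss ≈ 17954 × 6.63/100 ≈ 1190.
Year 2015: gap = -1.5 × (7.29 - 3.89) = -5.1%, loss ≈ 17954 × 5.1/100 ≈ 916.
Year 2016: gap = -1.5 × (6.36 - 3.89) = -3.705%, loss ≈ 17954 × 3.705/100 ≈ 665.
Total lost output = 232 + 1190 + 916 + 665 = 3003 billion.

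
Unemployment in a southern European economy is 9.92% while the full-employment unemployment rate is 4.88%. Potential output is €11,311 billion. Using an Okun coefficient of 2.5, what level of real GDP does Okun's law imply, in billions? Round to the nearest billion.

€9,886 billion

Unemployment gap = 9.92 - 4.88 = 5.04 points, so the output gap is -2.5 × 5.04 = -12.6%.
Actual GDP = 11311 × (1 - 12.6/100) = 11311 × 0.874 ≈ 9886 billion.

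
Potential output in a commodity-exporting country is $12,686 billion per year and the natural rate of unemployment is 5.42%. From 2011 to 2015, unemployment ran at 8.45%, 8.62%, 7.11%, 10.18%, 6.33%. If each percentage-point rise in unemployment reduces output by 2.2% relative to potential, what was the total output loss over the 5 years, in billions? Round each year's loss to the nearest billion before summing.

$3,793 billion

Year 2011: gap = -2.2 × (8.45 - 5.42) = -6.666%, loss ≈ 12686 × 6.666/100 ≈ 846.
Year 2012: gap = -2.2 × (8.62 - 5.42) = -7.04%, loss ≈ 12686 × 7.04/100 ≈ 893.
Year 2013: gap = -2.2 × (7.11 - 5.42) = -3.718%, loss ≈ 12686 × 3.718/100 ≈ 472.
Year 2014: gap = -2.2 × (10.18 - 5.42) = -10.472%, loss ≈ 12686 × 10.472/100 ≈ 1328.
Year 2015: gap = -2.2 × (6.33 - 5.42) = -2.002%, loss ≈ 12686 × 2.002/100 ≈ 254.
Total lost output = 846 + 893 + 472 + 1328 + 254 = 3793 billion.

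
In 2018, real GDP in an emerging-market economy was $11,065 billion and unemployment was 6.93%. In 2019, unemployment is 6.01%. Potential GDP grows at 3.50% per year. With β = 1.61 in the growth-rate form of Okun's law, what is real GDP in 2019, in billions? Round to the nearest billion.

$11,616 billion

Δu = 6.01 - 6.93 = -0.92 points.
Okun's law (growth form): g_Y = g_Y* - β × Δu = 3.50 - 1.61 × (-0.92) = 3.5 + 1.4812 = 4.9812%.
Real GDP in the next year = 11065 × (1 + 4.9812/100) = 11065 × 1.049812 ≈ 11616 billion.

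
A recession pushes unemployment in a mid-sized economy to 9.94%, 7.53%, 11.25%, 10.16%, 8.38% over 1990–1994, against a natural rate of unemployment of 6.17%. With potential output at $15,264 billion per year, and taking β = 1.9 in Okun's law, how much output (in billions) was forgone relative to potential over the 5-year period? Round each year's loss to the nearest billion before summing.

$4,758 billion

Year 1990: gap = -1.9 × (9.94 - 6.17) = -7.163%, loss ≈ 15264 × 7.163/100 ≈ 1093.
Year 1991: gap = -1.9 × (7.53 - 6.17) = -2.584%, loss ≈ 15264 × 2.584/100 ≈ 394.
Year 1992: gap = -1.9 × (11.25 - 6.17) = -9.652%, loss ≈ 15264 × 9.652/100 ≈ 1473.
Year 1993: gap = -1.9 × (10.16 - 6.17) = -7.581%, loss ≈ 15264 × 7.581/100 ≈ 1157.
Year 1994: gap = -1.9 × (8.38 - 6.17) = -4.199%, loss ≈ 15264 × 4.199/100 ≈ 641.
Total lost output = 1093 + 394 + 1473 + 1157 + 641 = 4758 billion.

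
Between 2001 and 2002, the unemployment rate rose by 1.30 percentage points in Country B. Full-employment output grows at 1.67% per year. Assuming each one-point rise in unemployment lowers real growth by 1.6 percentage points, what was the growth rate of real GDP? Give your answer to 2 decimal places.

-0.41%

Growth-rate Okun's law: g_Y = g_Y* - β × Δu.
g_Y = 1.67 - 1.6 × (1.30) = 1.67 - 2.08 = -0.41%, i.e. -0.41% to 2 d.p.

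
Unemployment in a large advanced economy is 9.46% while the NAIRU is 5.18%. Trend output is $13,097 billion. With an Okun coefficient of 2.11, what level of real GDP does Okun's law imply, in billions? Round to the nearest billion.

Unemployment gap = 9.46 - 5.18 = 4.28 points, so the output gap is -2.11 × 4.28 = -9.0308%.
Actual GDP = 13097 × (1 - 9.0308/100) = 13097 × 0.909692 ≈ 11914 billion.

$11,914 billion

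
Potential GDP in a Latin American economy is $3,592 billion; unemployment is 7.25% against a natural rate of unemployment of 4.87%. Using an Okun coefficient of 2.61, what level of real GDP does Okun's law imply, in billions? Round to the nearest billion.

$3,369 billion

Unemployment gap = 7.25 - 4.87 = 2.38 points, so the output gap is -2.61 × 2.38 = -6.2118%.
Actual GDP = 3592 × (1 - 6.2118/100) = 3592 × 0.937882 ≈ 3369 billion.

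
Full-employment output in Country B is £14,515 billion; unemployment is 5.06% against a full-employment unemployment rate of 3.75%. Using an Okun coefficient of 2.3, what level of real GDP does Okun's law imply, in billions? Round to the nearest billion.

£14,078 billion

Unemployment gap = 5.06 - 3.75 = 1.31 points, so the output gap is -2.3 × 1.31 = -3.013%.
Actual GDP = 14515 × (1 - 3.013/100) = 14515 × 0.96987 ≈ 14078 billion.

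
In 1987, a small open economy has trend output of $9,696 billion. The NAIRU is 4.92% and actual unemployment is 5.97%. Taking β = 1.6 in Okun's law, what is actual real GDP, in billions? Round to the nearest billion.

Unemployment gap = 5.97 - 4.92 = 1.05 points, so the output gap is -1.6 × 1.05 = -1.68%.
Actual GDP = 9696 × (1 - 1.68/100) = 9696 × 0.9832 ≈ 9533 billion.

$9,533 billion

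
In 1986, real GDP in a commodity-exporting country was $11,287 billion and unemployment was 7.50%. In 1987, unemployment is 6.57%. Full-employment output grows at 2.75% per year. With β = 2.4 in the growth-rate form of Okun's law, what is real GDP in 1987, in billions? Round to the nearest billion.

Δu = 6.57 - 7.5 = -0.93 points.
Okun's law (growth form): g_Y = g_Y* - β × Δu = 2.75 - 2.4 × (-0.93) = 2.75 + 2.232 = 4.982%.
Real GDP in the next year = 11287 × (1 + 4.982/100) = 11287 × 1.04982 ≈ 11849 billion.

$11,849 billion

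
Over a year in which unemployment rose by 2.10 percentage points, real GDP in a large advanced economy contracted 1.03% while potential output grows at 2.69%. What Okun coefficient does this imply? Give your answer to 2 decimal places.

β ≈ 1.77

Growth form: g_Y = g_Y* - β × Δu, so β = (g_Y* - g_Y)/Δu.
β = (2.69 + 1.03)/2.10 = 3.72/2.10 = 1.77.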